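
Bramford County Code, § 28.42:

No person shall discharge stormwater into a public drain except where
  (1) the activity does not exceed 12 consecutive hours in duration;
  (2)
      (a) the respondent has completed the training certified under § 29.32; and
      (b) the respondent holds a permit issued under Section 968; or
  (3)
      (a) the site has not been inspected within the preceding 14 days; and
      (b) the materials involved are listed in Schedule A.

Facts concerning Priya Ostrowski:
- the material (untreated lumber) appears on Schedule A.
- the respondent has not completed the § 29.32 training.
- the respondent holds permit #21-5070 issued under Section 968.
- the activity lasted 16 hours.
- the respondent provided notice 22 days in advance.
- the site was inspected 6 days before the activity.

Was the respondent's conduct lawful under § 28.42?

(1) ≤ 12 hrs duration — not met.
(a) training certified — fails.
(b) holds permit — met.
(2): F AND T → false.
(a) not (site inspected) — not met.
(b) Schedule A material — holds.
(3) = F AND T = false.
Overall = F OR F OR F = false.

No — unlawful.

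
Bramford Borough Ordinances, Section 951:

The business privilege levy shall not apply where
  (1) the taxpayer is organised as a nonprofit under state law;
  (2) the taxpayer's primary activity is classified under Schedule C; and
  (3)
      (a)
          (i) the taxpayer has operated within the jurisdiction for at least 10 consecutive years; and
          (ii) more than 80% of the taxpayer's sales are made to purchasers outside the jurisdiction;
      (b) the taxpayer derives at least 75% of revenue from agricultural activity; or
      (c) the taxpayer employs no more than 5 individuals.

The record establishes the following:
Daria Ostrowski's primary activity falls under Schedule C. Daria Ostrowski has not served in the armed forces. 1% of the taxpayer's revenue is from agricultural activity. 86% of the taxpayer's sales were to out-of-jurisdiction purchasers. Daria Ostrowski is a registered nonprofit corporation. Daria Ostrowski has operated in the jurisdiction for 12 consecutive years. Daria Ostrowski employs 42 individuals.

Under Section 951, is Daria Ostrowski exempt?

Yes — exempt.

(1) nonprofit — satisfied.
(2) Schedule C activity — satisfied.
(i) ≥ 10 yrs in jurisdiction — holds.
(ii) >80% out-of-jur. sales — met.
(a): T AND T → true.
(b) ≥75% agricultural — fails.
(c) ≤ 5 employees — fails.
(3) = T OR F OR F = true.
Overall = T AND T AND T = true.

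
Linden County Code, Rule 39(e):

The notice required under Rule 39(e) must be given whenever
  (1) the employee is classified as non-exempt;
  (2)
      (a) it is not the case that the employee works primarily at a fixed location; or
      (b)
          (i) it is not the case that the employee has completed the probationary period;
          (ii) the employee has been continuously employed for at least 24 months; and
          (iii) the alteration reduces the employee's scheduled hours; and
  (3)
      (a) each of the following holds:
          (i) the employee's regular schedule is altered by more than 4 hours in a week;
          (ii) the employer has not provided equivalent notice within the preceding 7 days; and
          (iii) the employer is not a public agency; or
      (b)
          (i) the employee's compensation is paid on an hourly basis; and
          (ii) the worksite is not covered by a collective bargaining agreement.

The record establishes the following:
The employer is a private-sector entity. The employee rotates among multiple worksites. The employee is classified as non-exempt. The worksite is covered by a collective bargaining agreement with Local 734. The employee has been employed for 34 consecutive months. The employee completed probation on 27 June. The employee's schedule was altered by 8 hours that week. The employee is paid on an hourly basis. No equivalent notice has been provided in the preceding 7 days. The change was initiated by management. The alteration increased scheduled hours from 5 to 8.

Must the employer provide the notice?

Yes — required.

(1) non-exempt — met.
(a) not (fixed location) — met.
(i) not (past probation) — fails.
(ii) tenure ≥ 24 mo. — met.
(iii) hours reduced — not satisfied.
So (b) is not satisfied (F AND T AND F).
(2) = T OR F = true.
(i) schedule shift > 4h — met.
(ii) no recent notice — met.
(iii) not (public agency) — holds.
(a) = T AND T AND T = true.
(i) hourly-paid — holds.
(ii) no CBA — not satisfied.
(b): T AND F → false.
(3) = T OR F = true.
Overall = T AND T AND T = true.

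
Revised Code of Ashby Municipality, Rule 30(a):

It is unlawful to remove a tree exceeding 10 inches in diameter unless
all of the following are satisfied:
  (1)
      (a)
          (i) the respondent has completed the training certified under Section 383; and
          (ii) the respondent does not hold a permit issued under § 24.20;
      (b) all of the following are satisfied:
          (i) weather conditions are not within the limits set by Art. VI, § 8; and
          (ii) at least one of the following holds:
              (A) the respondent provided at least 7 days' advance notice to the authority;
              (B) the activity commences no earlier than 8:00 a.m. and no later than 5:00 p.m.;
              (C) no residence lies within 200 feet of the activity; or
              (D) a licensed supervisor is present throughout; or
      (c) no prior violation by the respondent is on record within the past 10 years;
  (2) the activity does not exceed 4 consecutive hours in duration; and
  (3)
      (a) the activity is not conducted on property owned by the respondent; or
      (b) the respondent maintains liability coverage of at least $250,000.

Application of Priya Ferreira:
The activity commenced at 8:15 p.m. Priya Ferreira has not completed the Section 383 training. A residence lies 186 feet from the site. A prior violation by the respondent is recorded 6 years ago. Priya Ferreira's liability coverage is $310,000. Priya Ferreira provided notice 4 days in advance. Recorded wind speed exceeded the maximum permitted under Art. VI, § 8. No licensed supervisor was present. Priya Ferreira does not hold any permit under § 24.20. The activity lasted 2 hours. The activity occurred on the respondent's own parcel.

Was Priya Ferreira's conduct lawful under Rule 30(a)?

No — unlawful.

(i) training certified — fails.
(ii) not (holds permit) — satisfied.
(a) = F AND T = false.
(i) not (weather ok) — holds.
(A) ≥7 days' notice — fails.
(B) start within hours — not met.
(C) no residence in 200 ft — not satisfied.
(D) supervisor present — fails.
So (ii) is not satisfied (F OR F OR F OR F).
(b) = T AND F = false.
(c) no prior violation — fails.
(1) = F OR F OR F = false.
(2) ≤ 4 hrs duration — met.
(a) not (own property) — fails.
(b) coverage ≥ $250,000 — satisfied.
So (3) is satisfied (F OR T).
So Overall is not satisfied (F AND T AND T).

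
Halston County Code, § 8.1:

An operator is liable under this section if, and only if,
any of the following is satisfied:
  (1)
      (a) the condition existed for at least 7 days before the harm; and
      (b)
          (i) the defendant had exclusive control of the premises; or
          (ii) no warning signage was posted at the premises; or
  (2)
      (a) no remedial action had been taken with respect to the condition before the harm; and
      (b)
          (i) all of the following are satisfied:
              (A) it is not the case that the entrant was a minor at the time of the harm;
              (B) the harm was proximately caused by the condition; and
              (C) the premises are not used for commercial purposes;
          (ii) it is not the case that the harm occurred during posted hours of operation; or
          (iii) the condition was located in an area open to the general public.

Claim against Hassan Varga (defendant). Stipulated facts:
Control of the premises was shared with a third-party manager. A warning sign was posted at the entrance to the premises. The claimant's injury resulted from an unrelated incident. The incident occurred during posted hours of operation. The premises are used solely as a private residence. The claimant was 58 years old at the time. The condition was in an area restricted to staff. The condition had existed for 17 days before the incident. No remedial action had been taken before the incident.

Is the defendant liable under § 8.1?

(a) condition ≥7 days old — holds.
(i) exclusive control — not satisfied.
(ii) no signage posted — not satisfied.
(b) = F OR F = false.
(1): T AND F → false.
(a) no remedial action — satisfied.
(A) not (entrant a minor) — satisfied.
(B) proximate cause — fails.
(C) not (commercial use) — met.
So (i) is not satisfied (T AND F AND T).
(ii) not (during posted hours) — not met.
(iii) public area — not met.
So (b) is not satisfied (F OR F OR F).
So (2) is not satisfied (T AND F).
Overall = F OR F = false.

No — not liable.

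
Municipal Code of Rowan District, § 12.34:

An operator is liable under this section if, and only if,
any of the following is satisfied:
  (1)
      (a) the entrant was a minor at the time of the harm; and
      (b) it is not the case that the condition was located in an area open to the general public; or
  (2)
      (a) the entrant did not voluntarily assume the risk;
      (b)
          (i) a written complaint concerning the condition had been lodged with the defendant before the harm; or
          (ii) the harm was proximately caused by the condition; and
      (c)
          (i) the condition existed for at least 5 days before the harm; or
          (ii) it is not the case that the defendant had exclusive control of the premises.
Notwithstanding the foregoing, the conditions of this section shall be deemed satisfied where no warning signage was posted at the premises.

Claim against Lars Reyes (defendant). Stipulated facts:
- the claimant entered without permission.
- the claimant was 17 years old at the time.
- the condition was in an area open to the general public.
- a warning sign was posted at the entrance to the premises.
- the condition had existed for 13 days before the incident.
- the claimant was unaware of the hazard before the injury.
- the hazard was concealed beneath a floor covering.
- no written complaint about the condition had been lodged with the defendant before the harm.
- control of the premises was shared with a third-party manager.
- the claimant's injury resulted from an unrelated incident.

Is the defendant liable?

(a) entrant a minor — met.
(b) not (public area) — fails.
So (1) is not satisfied (T AND F).
(a) no assumed risk — satisfied.
(i) complaint lodged — fails.
(ii) proximate cause — fails.
(b) = F OR F = false.
(i) condition ≥5 days old — met.
(ii) not (exclusive control) — satisfied.
So (c) is satisfied (T OR T).
(2) = T AND F AND T = false.
Overall: F OR F → false.
Exception (no signage posted) — not satisfied.
Result: main false OR exception false → false.

No — not liable.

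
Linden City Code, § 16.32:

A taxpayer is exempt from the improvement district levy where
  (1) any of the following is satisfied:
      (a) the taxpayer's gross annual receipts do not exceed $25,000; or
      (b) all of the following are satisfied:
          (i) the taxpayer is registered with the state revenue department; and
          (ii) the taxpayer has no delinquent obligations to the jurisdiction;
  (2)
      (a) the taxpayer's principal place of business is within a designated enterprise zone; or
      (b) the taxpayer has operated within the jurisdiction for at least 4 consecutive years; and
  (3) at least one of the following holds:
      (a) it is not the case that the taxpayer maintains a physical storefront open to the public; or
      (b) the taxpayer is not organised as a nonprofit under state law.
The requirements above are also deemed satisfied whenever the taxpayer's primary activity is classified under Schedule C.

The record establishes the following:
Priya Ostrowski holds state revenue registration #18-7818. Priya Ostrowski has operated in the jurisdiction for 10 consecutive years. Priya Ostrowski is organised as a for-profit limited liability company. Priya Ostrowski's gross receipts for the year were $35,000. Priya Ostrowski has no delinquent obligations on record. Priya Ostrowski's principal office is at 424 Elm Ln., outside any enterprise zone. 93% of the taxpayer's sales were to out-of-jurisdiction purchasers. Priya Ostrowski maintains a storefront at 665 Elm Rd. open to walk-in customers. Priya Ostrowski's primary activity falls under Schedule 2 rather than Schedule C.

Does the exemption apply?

(a) receipts ≤ $25,000 — not met.
(i) state-registered — holds.
(ii) no delinquency — met.
(b) = T AND T = true.
So (1) is satisfied (F OR T).
(a) in enterprise zone — not met.
(b) ≥ 4 yrs in jurisdiction — holds.
So (2) is satisfied (F OR T).
(a) not (has storefront) — not satisfied.
(b) not (nonprofit) — satisfied.
So (3) is satisfied (F OR T).
Overall = T AND T AND T = true.
Exception (Schedule C activity) — not satisfied.
Result: main true OR exception false → true.

Yes — exempt.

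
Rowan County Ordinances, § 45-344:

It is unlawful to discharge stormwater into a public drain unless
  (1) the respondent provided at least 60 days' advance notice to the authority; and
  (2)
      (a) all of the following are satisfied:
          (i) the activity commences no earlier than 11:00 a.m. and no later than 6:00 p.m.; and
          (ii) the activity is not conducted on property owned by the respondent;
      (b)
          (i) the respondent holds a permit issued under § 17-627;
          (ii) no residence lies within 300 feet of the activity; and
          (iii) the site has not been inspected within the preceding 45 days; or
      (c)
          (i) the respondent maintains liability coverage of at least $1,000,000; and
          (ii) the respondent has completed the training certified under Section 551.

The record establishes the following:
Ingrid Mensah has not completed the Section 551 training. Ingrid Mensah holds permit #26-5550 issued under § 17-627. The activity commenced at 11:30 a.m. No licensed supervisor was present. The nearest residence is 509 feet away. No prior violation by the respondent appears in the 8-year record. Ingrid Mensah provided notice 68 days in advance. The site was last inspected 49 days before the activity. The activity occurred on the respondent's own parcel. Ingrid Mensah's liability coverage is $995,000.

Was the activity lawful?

(1) ≥60 days' notice — holds.
(i) start within hours — satisfied.
(ii) not (own property) — fails.
(a): T AND F → false.
(i) holds permit — satisfied.
(ii) no residence in 300 ft — met.
(iii) not (site inspected) — met.
(b): T AND T AND T → true.
(i) coverage ≥ $1,000,000 — not satisfied.
(ii) training certified — fails.
(c) = F AND F = false.
So (2) is satisfied (F OR T OR F).
Overall = T AND T = true.

Yes — lawful.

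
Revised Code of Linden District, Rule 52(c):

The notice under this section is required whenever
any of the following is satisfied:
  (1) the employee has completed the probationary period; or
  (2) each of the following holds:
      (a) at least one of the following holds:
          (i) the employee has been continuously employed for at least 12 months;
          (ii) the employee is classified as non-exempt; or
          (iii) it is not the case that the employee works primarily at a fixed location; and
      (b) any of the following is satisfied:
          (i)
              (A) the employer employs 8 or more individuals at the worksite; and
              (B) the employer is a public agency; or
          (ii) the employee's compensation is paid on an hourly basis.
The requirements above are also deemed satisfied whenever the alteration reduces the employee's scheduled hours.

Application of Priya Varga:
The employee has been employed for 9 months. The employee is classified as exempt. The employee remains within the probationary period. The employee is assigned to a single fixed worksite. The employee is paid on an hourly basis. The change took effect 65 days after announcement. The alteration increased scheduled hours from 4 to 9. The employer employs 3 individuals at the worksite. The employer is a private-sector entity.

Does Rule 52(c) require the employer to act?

(1) past probation — not satisfied.
(i) tenure ≥ 12 mo. — not met.
(ii) non-exempt — not satisfied.
(iii) not (fixed location) — not satisfied.
So (a) is not satisfied (F OR F OR F).
(A) ≥ 8 at site — fails.
(B) public agency — not satisfied.
So (i) is not satisfied (F AND F).
(ii) hourly-paid — satisfied.
So (b) is satisfied (F OR T).
So (2) is not satisfied (F AND T).
Overall = F OR F = false.
Exception (hours reduced) — not satisfied.
Result: main false OR exception false → false.

No — not required.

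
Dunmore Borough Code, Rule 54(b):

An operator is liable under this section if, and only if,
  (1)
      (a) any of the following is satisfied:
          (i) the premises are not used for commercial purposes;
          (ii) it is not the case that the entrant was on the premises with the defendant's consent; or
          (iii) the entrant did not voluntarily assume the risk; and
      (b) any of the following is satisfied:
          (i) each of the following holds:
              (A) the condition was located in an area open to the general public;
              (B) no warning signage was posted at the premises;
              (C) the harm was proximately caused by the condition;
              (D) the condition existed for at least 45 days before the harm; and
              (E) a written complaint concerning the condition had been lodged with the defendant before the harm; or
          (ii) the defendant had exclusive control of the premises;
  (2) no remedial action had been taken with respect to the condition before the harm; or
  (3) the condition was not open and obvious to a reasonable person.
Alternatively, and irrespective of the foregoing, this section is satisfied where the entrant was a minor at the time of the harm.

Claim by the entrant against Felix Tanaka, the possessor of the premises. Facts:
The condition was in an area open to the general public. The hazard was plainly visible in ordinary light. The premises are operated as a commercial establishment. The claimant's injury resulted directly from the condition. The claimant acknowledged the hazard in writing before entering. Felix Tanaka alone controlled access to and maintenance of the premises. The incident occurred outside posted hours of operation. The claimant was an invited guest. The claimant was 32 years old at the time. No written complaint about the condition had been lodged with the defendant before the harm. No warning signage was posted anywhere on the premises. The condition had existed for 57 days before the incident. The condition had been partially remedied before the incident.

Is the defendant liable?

(i) not (commercial use) — not satisfied.
(ii) not (consent to enter) — fails.
(iii) no assumed risk — not satisfied.
(a): F OR F OR F → false.
(A) public area — satisfied.
(B) no signage posted — holds.
(C) proximate cause — met.
(D) condition ≥45 days old — met.
(E) complaint lodged — not satisfied.
So (i) is not satisfied (T AND T AND T AND T AND F).
(ii) exclusive control — holds.
(b): F OR T → true.
(1): F AND T → false.
(2) no remedial action — not met.
(3) not open/obvious — not satisfied.
So Overall is not satisfied (F OR F OR F).
Exception (entrant a minor) — not satisfied.
Result: main false OR exception false → false.

No — not liable.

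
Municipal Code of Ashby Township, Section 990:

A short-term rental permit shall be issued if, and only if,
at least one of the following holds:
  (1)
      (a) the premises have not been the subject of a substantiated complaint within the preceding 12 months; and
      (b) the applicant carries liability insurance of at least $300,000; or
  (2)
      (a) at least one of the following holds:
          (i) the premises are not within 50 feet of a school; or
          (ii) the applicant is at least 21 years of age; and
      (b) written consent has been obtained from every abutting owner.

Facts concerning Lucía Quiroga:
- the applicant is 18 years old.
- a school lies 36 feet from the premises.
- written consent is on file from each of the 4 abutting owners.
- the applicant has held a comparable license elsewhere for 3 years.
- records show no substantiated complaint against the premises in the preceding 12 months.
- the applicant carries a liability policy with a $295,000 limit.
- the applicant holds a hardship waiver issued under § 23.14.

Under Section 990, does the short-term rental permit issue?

(a) no complaint in 12 mo. — met.
(b) insurance ≥ $300,000 — not met.
(1): T AND F → false.
(i) ≥50 ft from school — fails.
(ii) age ≥ 21 — not satisfied.
(a): F OR F → false.
(b) all abutters consent — met.
So (2) is not satisfied (F AND T).
So Overall is not satisfied (F OR F).

No — denied.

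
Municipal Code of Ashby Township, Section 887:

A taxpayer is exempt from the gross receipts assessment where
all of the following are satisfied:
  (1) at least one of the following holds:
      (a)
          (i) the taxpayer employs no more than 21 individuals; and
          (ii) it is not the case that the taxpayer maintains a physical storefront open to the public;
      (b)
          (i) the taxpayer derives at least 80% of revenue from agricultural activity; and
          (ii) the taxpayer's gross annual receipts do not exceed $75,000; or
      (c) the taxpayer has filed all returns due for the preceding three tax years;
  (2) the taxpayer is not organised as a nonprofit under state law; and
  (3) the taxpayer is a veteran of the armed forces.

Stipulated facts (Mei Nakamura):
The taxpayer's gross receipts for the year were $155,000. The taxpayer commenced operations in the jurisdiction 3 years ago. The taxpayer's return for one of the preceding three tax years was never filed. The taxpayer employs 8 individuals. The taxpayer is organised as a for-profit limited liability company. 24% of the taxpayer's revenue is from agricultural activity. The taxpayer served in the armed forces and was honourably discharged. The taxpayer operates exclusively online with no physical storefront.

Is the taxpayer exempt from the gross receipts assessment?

(i) ≤ 21 employees — holds.
(ii) not (has storefront) — satisfied.
(a) = T AND T = true.
(i) ≥80% agricultural — not satisfied.
(ii) receipts ≤ $75,000 — not satisfied.
(b) = F AND F = false.
(c) returns current — not met.
So (1) is satisfied (T OR F OR F).
(2) not (nonprofit) — holds.
(3) veteran — satisfied.
Overall: T AND T AND T → true.

Yes — exempt.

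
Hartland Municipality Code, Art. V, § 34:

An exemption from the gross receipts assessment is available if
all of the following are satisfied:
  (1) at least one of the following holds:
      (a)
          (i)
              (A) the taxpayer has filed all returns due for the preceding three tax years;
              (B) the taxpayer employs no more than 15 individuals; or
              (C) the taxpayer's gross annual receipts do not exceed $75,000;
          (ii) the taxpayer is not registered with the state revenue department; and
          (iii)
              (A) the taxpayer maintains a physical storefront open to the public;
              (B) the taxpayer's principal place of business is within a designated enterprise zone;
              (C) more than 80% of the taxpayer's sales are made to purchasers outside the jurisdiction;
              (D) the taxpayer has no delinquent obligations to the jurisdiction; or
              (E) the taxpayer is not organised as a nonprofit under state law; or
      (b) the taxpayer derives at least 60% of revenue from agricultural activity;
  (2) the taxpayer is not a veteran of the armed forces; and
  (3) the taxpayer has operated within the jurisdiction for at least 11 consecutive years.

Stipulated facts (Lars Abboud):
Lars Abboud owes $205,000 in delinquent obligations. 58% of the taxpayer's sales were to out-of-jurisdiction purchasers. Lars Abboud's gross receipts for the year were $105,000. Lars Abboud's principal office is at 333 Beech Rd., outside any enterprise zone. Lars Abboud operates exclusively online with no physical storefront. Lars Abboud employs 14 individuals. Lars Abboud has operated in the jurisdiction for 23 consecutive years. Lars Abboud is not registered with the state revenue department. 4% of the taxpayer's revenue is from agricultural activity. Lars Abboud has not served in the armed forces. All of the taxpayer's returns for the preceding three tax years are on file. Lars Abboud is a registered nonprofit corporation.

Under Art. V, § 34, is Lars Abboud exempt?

(A) returns current — holds.
(B) ≤ 15 employees — satisfied.
(C) receipts ≤ $75,000 — not met.
(i) = T OR T OR F = true.
(ii) not (state-registered) — satisfied.
(A) has storefront — not satisfied.
(B) in enterprise zone — not satisfied.
(C) >80% out-of-jur. sales — fails.
(D) no delinquency — fails.
(E) not (nonprofit) — not met.
So (iii) is not satisfied (F OR F OR F OR F OR F).
(a) = T AND T AND F = false.
(b) ≥60% agricultural — not satisfied.
So (1) is not satisfied (F OR F).
(2) not (veteran) — met.
(3) ≥ 11 yrs in jurisdiction — satisfied.
Overall = F AND T AND T = false.

No — not exempt.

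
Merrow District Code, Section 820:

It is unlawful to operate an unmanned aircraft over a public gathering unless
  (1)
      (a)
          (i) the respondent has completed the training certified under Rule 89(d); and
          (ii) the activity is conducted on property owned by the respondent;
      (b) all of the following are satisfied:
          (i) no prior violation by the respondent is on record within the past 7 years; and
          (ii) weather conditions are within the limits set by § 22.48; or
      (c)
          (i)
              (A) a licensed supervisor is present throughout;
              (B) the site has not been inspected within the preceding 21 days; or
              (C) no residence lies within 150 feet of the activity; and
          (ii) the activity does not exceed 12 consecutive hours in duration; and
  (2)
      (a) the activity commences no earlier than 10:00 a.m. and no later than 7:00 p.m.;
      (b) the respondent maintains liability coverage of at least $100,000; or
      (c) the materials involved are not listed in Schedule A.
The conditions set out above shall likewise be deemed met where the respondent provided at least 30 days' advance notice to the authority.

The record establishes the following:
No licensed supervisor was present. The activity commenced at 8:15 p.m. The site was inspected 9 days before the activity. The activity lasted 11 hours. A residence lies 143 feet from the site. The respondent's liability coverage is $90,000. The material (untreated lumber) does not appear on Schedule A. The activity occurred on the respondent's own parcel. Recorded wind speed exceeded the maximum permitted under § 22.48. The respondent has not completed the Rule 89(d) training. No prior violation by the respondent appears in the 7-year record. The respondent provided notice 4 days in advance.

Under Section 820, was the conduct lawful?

(i) training certified — not satisfied.
(ii) own property — holds.
(a): F AND T → false.
(i) no prior violation — holds.
(ii) weather ok — not met.
So (b) is not satisfied (T AND F).
(A) supervisor present — fails.
(B) not (site inspected) — not met.
(C) no residence in 150 ft — not satisfied.
(i) = F OR F OR F = false.
(ii) ≤ 12 hrs duration — satisfied.
So (c) is not satisfied (F AND T).
(1) = F OR F OR F = false.
(a) start within hours — not met.
(b) coverage ≥ $100,000 — not satisfied.
(c) not (Schedule A material) — satisfied.
(2): F OR F OR T → true.
Overall: F AND T → false.
Exception (≥30 days' notice) — not satisfied.
Result: main false OR exception false → false.

No — unlawful.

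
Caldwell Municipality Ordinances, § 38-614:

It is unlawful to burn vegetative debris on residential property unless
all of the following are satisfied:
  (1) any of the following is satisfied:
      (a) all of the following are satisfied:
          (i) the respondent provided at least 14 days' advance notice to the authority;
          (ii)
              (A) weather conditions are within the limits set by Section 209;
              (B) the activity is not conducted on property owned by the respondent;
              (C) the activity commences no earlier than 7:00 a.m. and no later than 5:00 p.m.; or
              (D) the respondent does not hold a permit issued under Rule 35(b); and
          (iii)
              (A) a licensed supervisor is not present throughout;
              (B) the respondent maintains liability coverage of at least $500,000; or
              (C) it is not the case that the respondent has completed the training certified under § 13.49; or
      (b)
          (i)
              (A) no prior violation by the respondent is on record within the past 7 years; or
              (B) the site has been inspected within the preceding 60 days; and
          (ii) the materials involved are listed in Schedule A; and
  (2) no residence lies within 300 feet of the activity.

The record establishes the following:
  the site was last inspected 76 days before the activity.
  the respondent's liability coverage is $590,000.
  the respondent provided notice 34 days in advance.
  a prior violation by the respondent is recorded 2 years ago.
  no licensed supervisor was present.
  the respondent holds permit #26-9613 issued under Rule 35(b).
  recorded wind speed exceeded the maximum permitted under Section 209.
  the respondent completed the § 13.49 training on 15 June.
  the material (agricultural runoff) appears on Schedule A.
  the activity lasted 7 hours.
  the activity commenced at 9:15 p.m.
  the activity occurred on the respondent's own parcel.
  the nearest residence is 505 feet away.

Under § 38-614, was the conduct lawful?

(i) ≥14 days' notice — met.
(A) weather ok — fails.
(B) not (own property) — not satisfied.
(C) start within hours — not met.
(D) not (holds permit) — fails.
(ii): F OR F OR F OR F → false.
(A) not (supervisor present) — holds.
(B) coverage ≥ $500,000 — holds.
(C) not (training certified) — not satisfied.
So (iii) is satisfied (T OR T OR F).
(a) = T AND F AND T = false.
(A) no prior violation — not satisfied.
(B) site inspected — not satisfied.
(i) = F OR F = false.
(ii) Schedule A material — met.
So (b) is not satisfied (F AND T).
So (1) is not satisfied (F OR F).
(2) no residence in 300 ft — met.
So Overall is not satisfied (F AND T).

No — unlawful.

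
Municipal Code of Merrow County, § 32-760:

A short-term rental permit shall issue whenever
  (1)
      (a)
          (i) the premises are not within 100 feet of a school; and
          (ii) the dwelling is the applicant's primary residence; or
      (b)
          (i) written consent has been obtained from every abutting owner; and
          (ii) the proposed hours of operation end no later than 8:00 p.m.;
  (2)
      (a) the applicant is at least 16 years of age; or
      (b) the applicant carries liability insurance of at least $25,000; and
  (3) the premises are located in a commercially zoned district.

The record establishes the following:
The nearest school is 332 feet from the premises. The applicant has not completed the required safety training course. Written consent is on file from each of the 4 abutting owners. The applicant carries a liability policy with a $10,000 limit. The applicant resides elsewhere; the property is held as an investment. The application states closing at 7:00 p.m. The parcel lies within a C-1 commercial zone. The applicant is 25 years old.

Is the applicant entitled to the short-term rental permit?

Yes — granted.

(i) ≥100 ft from school — satisfied.
(ii) primary residence — fails.
(a) = T AND F = false.
(i) all abutters consent — holds.
(ii) closes by 8 p.m. — met.
(b) = T AND T = true.
So (1) is satisfied (F OR T).
(a) age ≥ 16 — holds.
(b) insurance ≥ $25,000 — not satisfied.
So (2) is satisfied (T OR F).
(3) commercially zoned — holds.
Overall: T AND T AND T → true.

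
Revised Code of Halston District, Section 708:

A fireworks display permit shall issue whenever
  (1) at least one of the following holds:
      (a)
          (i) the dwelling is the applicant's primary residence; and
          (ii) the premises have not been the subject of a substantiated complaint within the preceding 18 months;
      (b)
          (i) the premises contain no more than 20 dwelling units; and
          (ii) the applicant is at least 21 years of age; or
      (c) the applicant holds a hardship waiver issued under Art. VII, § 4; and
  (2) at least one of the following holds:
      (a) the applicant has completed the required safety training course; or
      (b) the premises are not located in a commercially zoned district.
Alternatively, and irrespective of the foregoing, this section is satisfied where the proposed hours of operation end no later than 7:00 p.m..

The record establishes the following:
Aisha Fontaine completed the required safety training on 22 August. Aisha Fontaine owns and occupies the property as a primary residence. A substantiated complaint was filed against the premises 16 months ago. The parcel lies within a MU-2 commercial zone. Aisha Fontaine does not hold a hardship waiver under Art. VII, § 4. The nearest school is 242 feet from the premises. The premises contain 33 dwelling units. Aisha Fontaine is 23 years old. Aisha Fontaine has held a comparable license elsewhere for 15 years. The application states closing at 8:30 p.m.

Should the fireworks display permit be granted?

(i) primary residence — met.
(ii) no complaint in 18 mo. — not satisfied.
So (a) is not satisfied (T AND F).
(i) ≤ 20 units — fails.
(ii) age ≥ 21 — satisfied.
(b) = F AND T = false.
(c) hardship waiver — fails.
(1) = F OR F OR F = false.
(a) safety training — met.
(b) not (commercially zoned) — fails.
So (2) is satisfied (T OR F).
Overall: F AND T → false.
Exception (closes by 7 p.m.) — not satisfied.
Result: main false OR exception false → false.

No — denied.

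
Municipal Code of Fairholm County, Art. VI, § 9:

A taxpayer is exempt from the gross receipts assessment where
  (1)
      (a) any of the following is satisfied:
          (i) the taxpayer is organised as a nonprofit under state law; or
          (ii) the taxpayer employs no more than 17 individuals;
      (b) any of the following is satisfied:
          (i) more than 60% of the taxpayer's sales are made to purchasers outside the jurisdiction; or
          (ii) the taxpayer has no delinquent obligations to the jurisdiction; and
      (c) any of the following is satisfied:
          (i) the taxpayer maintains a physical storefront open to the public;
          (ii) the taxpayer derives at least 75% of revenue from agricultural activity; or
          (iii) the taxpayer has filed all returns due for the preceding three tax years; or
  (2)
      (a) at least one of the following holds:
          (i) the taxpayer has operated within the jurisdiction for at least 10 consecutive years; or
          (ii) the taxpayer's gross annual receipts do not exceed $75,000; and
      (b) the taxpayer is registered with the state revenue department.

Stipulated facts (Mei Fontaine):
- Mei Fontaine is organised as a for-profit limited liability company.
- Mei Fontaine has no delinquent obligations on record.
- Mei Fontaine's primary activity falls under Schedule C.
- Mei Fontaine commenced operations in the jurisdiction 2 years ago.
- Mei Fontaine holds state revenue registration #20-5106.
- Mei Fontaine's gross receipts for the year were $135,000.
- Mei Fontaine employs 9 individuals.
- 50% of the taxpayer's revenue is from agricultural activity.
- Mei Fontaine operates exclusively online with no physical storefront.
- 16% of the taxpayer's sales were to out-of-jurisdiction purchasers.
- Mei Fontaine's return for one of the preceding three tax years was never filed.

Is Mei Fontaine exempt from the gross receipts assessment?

No — not exempt.

(i) nonprofit — not satisfied.
(ii) ≤ 17 employees — holds.
(a) = F OR T = true.
(i) >60% out-of-jur. sales — not met.
(ii) no delinquency — holds.
(b): F OR T → true.
(i) has storefront — fails.
(ii) ≥75% agricultural — not met.
(iii) returns current — fails.
(c): F OR F OR F → false.
So (1) is not satisfied (T AND T AND F).
(i) ≥ 10 yrs in jurisdiction — not satisfied.
(ii) receipts ≤ $75,000 — not satisfied.
(a): F OR F → false.
(b) state-registered — met.
So (2) is not satisfied (F AND T).
So Overall is not satisfied (F OR F).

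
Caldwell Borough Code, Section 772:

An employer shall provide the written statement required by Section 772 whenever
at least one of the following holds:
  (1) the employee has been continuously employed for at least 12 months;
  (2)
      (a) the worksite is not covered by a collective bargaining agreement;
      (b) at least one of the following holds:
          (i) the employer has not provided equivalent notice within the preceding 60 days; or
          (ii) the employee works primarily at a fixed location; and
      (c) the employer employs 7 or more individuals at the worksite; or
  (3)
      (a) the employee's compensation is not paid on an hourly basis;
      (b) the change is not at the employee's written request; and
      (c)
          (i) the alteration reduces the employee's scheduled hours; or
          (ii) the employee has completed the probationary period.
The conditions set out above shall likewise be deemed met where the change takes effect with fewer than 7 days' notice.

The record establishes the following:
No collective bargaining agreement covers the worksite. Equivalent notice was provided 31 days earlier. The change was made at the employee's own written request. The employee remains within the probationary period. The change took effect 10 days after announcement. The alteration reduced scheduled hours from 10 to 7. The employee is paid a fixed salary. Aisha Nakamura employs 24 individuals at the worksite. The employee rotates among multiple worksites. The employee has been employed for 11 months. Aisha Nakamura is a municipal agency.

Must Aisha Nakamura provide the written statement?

No — not required.

(1) tenure ≥ 12 mo. — not met.
(a) no CBA — satisfied.
(i) no recent notice — fails.
(ii) fixed location — not met.
(b): F OR F → false.
(c) ≥ 7 at site — met.
So (2) is not satisfied (T AND F AND T).
(a) not (hourly-paid) — holds.
(b) not employee-requested — not met.
(i) hours reduced — met.
(ii) past probation — not met.
(c) = T OR F = true.
(3) = T AND F AND T = false.
So Overall is not satisfied (F OR F OR F).
Exception (< 7 days' notice) — not satisfied.
Result: main false OR exception false → false.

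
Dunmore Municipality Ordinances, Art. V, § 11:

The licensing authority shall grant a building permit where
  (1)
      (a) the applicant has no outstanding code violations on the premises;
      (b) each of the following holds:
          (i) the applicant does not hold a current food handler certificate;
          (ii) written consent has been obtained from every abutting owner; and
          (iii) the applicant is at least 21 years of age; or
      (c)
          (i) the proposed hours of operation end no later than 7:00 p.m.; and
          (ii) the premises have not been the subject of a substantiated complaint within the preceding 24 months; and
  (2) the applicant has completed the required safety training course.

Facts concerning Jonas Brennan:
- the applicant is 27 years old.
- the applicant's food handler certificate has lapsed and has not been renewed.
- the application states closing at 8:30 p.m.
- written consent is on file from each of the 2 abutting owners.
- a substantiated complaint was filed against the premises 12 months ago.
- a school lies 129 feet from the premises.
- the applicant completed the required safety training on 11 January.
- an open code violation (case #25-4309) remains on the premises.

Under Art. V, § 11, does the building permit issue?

Yes — granted.

(a) no code violations — not satisfied.
(i) not (food handler cert.) — met.
(ii) all abutters consent — satisfied.
(iii) age ≥ 21 — satisfied.
(b): T AND T AND T → true.
(i) closes by 7 p.m. — not satisfied.
(ii) no complaint in 24 mo. — fails.
So (c) is not satisfied (F AND F).
(1) = F OR T OR F = true.
(2) safety training — holds.
So Overall is satisfied (T AND T).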